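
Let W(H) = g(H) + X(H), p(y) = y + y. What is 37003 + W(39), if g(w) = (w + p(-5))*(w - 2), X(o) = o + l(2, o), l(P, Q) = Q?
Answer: 38154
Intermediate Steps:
p(y) = 2*y
X(o) = 2*o (X(o) = o + o = 2*o)
g(w) = (-10 + w)*(-2 + w) (g(w) = (w + 2*(-5))*(w - 2) = (w - 10)*(-2 + w) = (-10 + w)*(-2 + w))
W(H) = 20 + H² - 10*H (W(H) = (20 + H² - 12*H) + 2*H = 20 + H² - 10*H)
37003 + W(39) = 37003 + (20 + 39² - 10*39) = 37003 + (20 + 1521 - 390) = 37003 + 1151 = 38154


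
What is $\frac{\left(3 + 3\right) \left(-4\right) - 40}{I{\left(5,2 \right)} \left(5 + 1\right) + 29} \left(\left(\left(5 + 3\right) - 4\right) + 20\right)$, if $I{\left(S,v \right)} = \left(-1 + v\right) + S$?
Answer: $- \frac{1536}{65} \approx -23.631$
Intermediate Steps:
$I{\left(S,v \right)} = -1 + S + v$
$\frac{\left(3 + 3\right) \left(-4\right) - 40}{I{\left(5,2 \right)} \left(5 + 1\right) + 29} \left(\left(\left(5 + 3\right) - 4\right) + 20\right) = \frac{\left(3 + 3\right) \left(-4\right) - 40}{\left(-1 + 5 + 2\right) \left(5 + 1\right) + 29} \left(\left(\left(5 + 3\right) - 4\right) + 20\right) = \frac{6 \left(-4\right) - 40}{6 \cdot 6 + 29} \left(\left(8 - 4\right) + 20\right) = \frac{-24 - 40}{36 + 29} \left(4 + 20\right) = - \frac{64}{65} \cdot 24 = \left(-64\right) \frac{1}{65} \cdot 24 = \left(- \frac{64}{65}\right) 24 = - \frac{1536}{65}$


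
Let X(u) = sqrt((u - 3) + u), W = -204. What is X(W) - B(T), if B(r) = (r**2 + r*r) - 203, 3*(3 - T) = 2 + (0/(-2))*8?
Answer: 1729/9 + I*sqrt(411) ≈ 192.11 + 20.273*I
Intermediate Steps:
T = 7/3 (T = 3 - (2 + (0/(-2))*8)/3 = 3 - (2 + (0*(-1/2))*8)/3 = 3 - (2 + 0*8)/3 = 3 - (2 + 0)/3 = 3 - 1/3*2 = 3 - 2/3 = 7/3 ≈ 2.3333)
X(u) = sqrt(-3 + 2*u) (X(u) = sqrt((-3 + u) + u) = sqrt(-3 + 2*u))
B(r) = -203 + 2*r**2 (B(r) = (r**2 + r**2) - 203 = 2*r**2 - 203 = -203 + 2*r**2)
X(W) - B(T) = sqrt(-3 + 2*(-204)) - (-203 + 2*(7/3)**2) = sqrt(-3 - 408) - (-203 + 2*(49/9)) = sqrt(-411) - (-203 + 98/9) = I*sqrt(411) - 1*(-1729/9) = I*sqrt(411) + 1729/9 = 1729/9 + I*sqrt(411)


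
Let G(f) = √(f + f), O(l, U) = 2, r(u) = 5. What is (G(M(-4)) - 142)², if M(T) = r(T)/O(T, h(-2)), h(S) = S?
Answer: (142 - √5)² ≈ 19534.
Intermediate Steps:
M(T) = 5/2
G(f) = √2*√f (G(f) = √(2*f) = √2*√f)
(G(M(-4)) - 142)² = (√2*√(5/2) - 142)² = (√2*(√10/2) - 142)² = (√5 - 142)² = (-142 + √5)²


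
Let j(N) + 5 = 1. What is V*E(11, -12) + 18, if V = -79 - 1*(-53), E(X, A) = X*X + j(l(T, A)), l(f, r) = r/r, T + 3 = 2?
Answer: -3024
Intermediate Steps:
T = -1 (T = -3 + 2 = -1)
l(f, r) = 1
j(N) = -4 (j(N) = -5 + 1 = -4)
E(X, A) = -4 + X² (E(X, A) = X*X - 4 = X² - 4 = -4 + X²)
V = -26 (V = -79 + 53 = -26)
V*E(11, -12) + 18 = -26*(-4 + 11²) + 18 = -26*(-4 + 121) + 18 = -26*117 + 18 = -3042 + 18 = -3024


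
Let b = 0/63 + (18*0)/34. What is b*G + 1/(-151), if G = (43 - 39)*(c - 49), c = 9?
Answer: -1/151 ≈ -0.0066225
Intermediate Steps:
G = -160 (G = (43 - 39)*(9 - 49) = 4*(-40) = -160)
b = 0 (b = 0*(1/63) + 0*(1/34) = 0 + 0 = 0)
b*G + 1/(-151) = 0*(-160) + 1/(-151) = 0 - 1/151 = -1/151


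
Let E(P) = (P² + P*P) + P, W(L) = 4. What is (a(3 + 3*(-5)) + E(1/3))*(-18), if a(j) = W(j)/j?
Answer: -4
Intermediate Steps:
a(j) = 4/j
E(P) = P + 2*P² (E(P) = (P² + P²) + P = 2*P² + P = P + 2*P²)
(a(3 + 3*(-5)) + E(1/3))*(-18) = (4/(3 + 3*(-5)) + (1 + 2/3)/3)*(-18) = (4/(3 - 15) + (1 + 2*(⅓))/3)*(-18) = (4/(-12) + (1 + ⅔)/3)*(-18) = (4*(-1/12) + (⅓)*(5/3))*(-18) = (-⅓ + 5/9)*(-18) = (2/9)*(-18) = -4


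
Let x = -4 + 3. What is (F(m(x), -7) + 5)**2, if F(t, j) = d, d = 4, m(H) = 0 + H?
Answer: 81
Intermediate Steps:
x = -1
m(H) = H
F(t, j) = 4
(F(m(x), -7) + 5)**2 = (4 + 5)**2 = 9**2 = 81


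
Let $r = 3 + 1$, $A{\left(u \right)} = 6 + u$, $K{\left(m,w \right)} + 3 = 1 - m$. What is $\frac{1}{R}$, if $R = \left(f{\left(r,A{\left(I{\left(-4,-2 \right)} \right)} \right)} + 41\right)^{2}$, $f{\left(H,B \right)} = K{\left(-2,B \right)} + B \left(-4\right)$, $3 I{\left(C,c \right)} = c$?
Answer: $\frac{9}{3481} \approx 0.0025855$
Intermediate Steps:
$I{\left(C,c \right)} = \frac{c}{3}$
$K{\left(m,w \right)} = -2 - m$ ($K{\left(m,w \right)} = -3 - \left(-1 + m\right) = -2 - m$)
$r = 4$
$f{\left(H,B \right)} = - 4 B$ ($f{\left(H,B \right)} = \left(-2 - -2\right) + B \left(-4\right) = \left(-2 + 2\right) - 4 B = 0 - 4 B = - 4 B$)
$R = \frac{3481}{9}$ ($R = \left(- 4 \left(6 + \frac{1}{3} \left(-2\right)\right) + 41\right)^{2} = \left(- 4 \left(6 - \frac{2}{3}\right) + 41\right)^{2} = \left(\left(-4\right) \frac{16}{3} + 41\right)^{2} = \left(- \frac{64}{3} + 41\right)^{2} = \left(\frac{59}{3}\right)^{2} = \frac{3481}{9} \approx 386.78$)
$\frac{1}{R} = \frac{1}{\frac{3481}{9}} = \frac{9}{3481}$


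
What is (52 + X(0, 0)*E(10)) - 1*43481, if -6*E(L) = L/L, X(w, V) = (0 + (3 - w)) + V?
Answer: -86859/2 ≈ -43430.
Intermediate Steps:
X(w, V) = 3 + V - w (X(w, V) = (3 - w) + V = 3 + V - w)
E(L) = -⅙ (E(L) = -L/(6*L) = -⅙*1 = -⅙)
(52 + X(0, 0)*E(10)) - 1*43481 = (52 + (3 + 0 - 1*0)*(-⅙)) - 1*43481 = (52 + (3 + 0 + 0)*(-⅙)) - 43481 = (52 + 3*(-⅙)) - 43481 = (52 - ½) - 43481 = 103/2 - 43481 = -86859/2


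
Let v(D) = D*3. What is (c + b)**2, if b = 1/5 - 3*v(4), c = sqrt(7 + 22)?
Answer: 32766/25 - 358*sqrt(29)/5 ≈ 925.06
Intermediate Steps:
v(D) = 3*D
c = sqrt(29) ≈ 5.3852
b = -179/5 (b = 1/5 - 9*4 = 1*(1/5) - 3*12 = 1/5 - 36 = -179/5 ≈ -35.800)
(c + b)**2 = (sqrt(29) - 179/5)**2 = (-179/5 + sqrt(29))**2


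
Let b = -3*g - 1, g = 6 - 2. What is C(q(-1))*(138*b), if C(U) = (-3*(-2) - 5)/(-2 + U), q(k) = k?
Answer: 598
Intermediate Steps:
g = 4
b = -13 (b = -3*4 - 1 = -12 - 1 = -13)
C(U) = 1/(-2 + U) (C(U) = (6 - 5)/(-2 + U) = 1/(-2 + U))
C(q(-1))*(138*b) = (138*(-13))/(-2 - 1) = -1794/(-3) = -⅓*(-1794) = 598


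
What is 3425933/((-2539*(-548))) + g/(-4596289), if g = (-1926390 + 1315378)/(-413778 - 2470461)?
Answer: 45416894003080989779/18445134748905695412 ≈ 2.4623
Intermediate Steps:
g = 611012/2884239 (g = -611012/(-2884239) = -611012*(-1/2884239) = 611012/2884239 ≈ 0.21185)
3425933/((-2539*(-548))) + g/(-4596289) = 3425933/((-2539*(-548))) + (611012/2884239)/(-4596289) = 3425933/1391372 + (611012/2884239)*(-1/4596289) = 3425933*(1/1391372) - 611012/13256795989071 = 3425933/1391372 - 611012/13256795989071 = 45416894003080989779/18445134748905695412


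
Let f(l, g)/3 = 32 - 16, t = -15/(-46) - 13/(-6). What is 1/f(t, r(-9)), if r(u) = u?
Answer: 1/48 ≈ 0.020833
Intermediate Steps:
t = 172/69 (t = -15*(-1/46) - 13*(-⅙) = 15/46 + 13/6 = 172/69 ≈ 2.4928)
f(l, g) = 48 (f(l, g) = 3*(32 - 16) = 3*16 = 48)
1/f(t, r(-9)) = 1/48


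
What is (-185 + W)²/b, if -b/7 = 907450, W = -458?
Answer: -413449/6352150 ≈ -0.065088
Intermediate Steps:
b = -6352150 (b = -7*907450 = -6352150)
(-185 + W)²/b = (-185 - 458)²/(-6352150) = (-643)²*(-1/6352150) = 413449*(-1/6352150) = -413449/6352150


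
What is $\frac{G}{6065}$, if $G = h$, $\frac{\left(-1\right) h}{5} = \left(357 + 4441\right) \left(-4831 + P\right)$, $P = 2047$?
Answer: $\frac{13357632}{1213} \approx 11012.0$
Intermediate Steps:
$h = 66788160$ ($h = - 5 \left(357 + 4441\right) \left(-4831 + 2047\right) = - 5 \cdot 4798 \left(-2784\right) = \left(-5\right) \left(-13357632\right) = 66788160$)
$G = 66788160$
$\frac{G}{6065} = \frac{66788160}{6065} = 66788160 \cdot \frac{1}{6065} = \frac{13357632}{1213}$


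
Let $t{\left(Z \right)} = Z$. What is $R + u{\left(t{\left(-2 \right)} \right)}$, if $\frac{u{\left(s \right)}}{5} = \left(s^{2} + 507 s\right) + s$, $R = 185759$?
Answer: $180699$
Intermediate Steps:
$u{\left(s \right)} = 5 s^{2} + 2540 s$ ($u{\left(s \right)} = 5 \left(\left(s^{2} + 507 s\right) + s\right) = 5 \left(s^{2} + 508 s\right) = 5 s^{2} + 2540 s$)
$R + u{\left(t{\left(-2 \right)} \right)} = 185759 + 5 \left(-2\right) \left(508 - 2\right) = 185759 + 5 \left(-2\right) 506 = 185759 - 5060 = 180699$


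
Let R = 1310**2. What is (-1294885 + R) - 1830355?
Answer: -1409140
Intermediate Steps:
R = 1716100
(-1294885 + R) - 1830355 = (-1294885 + 1716100) - 1830355 = 421215 - 1830355 = -1409140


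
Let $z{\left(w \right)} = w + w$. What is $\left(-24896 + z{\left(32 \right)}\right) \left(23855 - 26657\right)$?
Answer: $69579264$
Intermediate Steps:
$z{\left(w \right)} = 2 w$
$\left(-24896 + z{\left(32 \right)}\right) \left(23855 - 26657\right) = \left(-24896 + 2 \cdot 32\right) \left(23855 - 26657\right) = \left(-24896 + 64\right) \left(-2802\right) = \left(-24832\right) \left(-2802\right) = 69579264$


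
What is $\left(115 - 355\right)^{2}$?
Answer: $57600$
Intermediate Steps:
$\left(115 - 355\right)^{2} = \left(-240\right)^{2} = 57600$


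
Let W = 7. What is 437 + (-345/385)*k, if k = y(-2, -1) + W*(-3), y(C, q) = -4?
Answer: 35374/77 ≈ 459.40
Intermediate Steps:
k = -25 (k = -4 + 7*(-3) = -4 - 21 = -25)
437 + (-345/385)*k = 437 - 345/385*(-25) = 437 - 345*1/385*(-25) = 437 - 69/77*(-25) = 437 + 1725/77 = 35374/77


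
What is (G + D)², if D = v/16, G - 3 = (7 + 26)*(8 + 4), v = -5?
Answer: 40691641/256 ≈ 1.5895e+5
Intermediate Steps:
G = 399 (G = 3 + (7 + 26)*(8 + 4) = 3 + 33*12 = 3 + 396 = 399)
D = -5/16 ≈ -0.31250
(G + D)² = (399 - 5/16)² = (6379/16)² = 40691641/256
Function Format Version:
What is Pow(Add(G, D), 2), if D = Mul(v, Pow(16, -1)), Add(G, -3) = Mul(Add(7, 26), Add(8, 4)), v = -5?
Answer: Rational(40691641, 256) ≈ 1.5895e+5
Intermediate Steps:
G = 399 (G = Add(3, Mul(Add(7, 26), Add(8, 4))) = Add(3, Mul(33, 12)) = Add(3, 396) = 399)
D = Rational(-5, 16) (D = Mul(-5, Pow(16, -1)) = Mul(-5, Rational(1, 16)) = Rational(-5, 16) ≈ -0.31250)
Pow(Add(G, D), 2) = Pow(Add(399, Rational(-5, 16)), 2) = Pow(Rational(6379, 16), 2) = Rational(40691641, 256)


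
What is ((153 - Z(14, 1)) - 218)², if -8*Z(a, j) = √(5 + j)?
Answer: (520 - √6)²/64 ≈ 4185.3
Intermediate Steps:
Z(a, j) = -√(5 + j)/8
((153 - Z(14, 1)) - 218)² = ((153 - (-1)*√(5 + 1)/8) - 218)² = ((153 - (-1)*√6/8) - 218)² = ((153 + √6/8) - 218)² = (-65 + √6/8)²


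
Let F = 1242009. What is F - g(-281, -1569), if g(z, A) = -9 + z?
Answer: 1242299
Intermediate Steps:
F - g(-281, -1569) = 1242009 - (-9 - 281) = 1242009 - 1*(-290) = 1242009 + 290 = 1242299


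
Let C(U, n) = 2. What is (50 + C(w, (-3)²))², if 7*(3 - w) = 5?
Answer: 2704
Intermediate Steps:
w = 16/7 (w = 3 - ⅐*5 = 3 - 5/7 = 16/7 ≈ 2.2857)
(50 + C(w, (-3)²))² = (50 + 2)² = 52² = 2704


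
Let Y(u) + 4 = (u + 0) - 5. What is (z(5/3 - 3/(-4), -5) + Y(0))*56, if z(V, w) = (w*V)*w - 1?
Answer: 8470/3 ≈ 2823.3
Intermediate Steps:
Y(u) = -9 + u (Y(u) = -4 + ((u + 0) - 5) = -4 + (u - 5) = -4 + (-5 + u) = -9 + u)
z(V, w) = -1 + V*w**2 (z(V, w) = (V*w)*w - 1 = V*w**2 - 1 = -1 + V*w**2)
(z(5/3 - 3/(-4), -5) + Y(0))*56 = ((-1 + (5/3 - 3/(-4))*(-5)**2) + (-9 + 0))*56 = ((-1 + (5*(1/3) - 3*(-1/4))*25) - 9)*56 = ((-1 + (5/3 + 3/4)*25) - 9)*56 = ((-1 + (29/12)*25) - 9)*56 = ((-1 + 725/12) - 9)*56 = (713/12 - 9)*56 = (605/12)*56 = 8470/3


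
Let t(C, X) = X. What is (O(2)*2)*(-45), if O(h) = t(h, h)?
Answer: -180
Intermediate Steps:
O(h) = h
(O(2)*2)*(-45) = (2*2)*(-45) = 4*(-45) = -180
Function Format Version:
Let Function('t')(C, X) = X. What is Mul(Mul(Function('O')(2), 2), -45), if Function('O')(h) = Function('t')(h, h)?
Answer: -180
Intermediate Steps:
Function('O')(h) = h
Mul(Mul(Function('O')(2), 2), -45) = Mul(Mul(2, 2), -45) = Mul(4, -45) = -180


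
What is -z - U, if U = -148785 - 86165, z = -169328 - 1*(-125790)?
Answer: 278488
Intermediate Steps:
z = -43538 (z = -169328 + 125790 = -43538)
U = -234950
-z - U = -1*(-43538) - 1*(-234950) = 43538 + 234950 = 278488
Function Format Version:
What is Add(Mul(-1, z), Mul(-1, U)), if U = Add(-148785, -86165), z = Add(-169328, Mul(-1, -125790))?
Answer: 278488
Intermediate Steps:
z = -43538 (z = Add(-169328, 125790) = -43538)
U = -234950
Add(Mul(-1, z), Mul(-1, U)) = Add(Mul(-1, -43538), Mul(-1, -234950)) = Add(43538, 234950) = 278488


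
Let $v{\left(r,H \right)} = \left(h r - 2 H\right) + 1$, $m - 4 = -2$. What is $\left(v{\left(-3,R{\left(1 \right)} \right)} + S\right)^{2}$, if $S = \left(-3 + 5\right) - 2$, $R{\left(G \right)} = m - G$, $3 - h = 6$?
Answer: $64$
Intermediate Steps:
$m = 2$ ($m = 4 - 2 = 2$)
$h = -3$ ($h = 3 - 6 = -3$)
$R{\left(G \right)} = 2 - G$
$S = 0$ ($S = 2 - 2 = 0$)
$v{\left(r,H \right)} = 1 - 3 r - 2 H$ ($v{\left(r,H \right)} = \left(- 3 r - 2 H\right) + 1 = 1 - 3 r - 2 H$)
$\left(v{\left(-3,R{\left(1 \right)} \right)} + S\right)^{2} = \left(\left(1 - -9 - 2 \left(2 - 1\right)\right) + 0\right)^{2} = \left(\left(1 + 9 - 2 \left(2 - 1\right)\right) + 0\right)^{2} = \left(\left(1 + 9 - 2\right) + 0\right)^{2} = \left(8 + 0\right)^{2} = 8^{2} = 64$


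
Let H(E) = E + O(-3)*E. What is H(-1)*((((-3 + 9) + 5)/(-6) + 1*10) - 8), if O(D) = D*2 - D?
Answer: 1/3 ≈ 0.33333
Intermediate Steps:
O(D) = D (O(D) = 2*D - D = D)
H(E) = -2*E (H(E) = E - 3*E = -2*E)
H(-1)*((((-3 + 9) + 5)/(-6) + 1*10) - 8) = (-2*(-1))*((((-3 + 9) + 5)/(-6) + 1*10) - 8) = 2*(((6 + 5)*(-1/6) + 10) - 8) = 2*((11*(-1/6) + 10) - 8) = 2*((-11/6 + 10) - 8) = 2*(49/6 - 8) = 2*(1/6) = 1/3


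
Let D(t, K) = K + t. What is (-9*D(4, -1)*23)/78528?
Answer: -207/26176 ≈ -0.0079080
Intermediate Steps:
(-9*D(4, -1)*23)/78528 = (-9*(-1 + 4)*23)/78528 = (-9*3*23)*(1/78528) = -27*23*(1/78528) = -621*1/78528 = -207/26176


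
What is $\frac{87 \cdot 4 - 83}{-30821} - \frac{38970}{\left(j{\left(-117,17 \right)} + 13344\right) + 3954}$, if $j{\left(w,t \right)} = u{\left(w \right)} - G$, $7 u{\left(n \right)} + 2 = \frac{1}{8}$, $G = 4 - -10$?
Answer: $- \frac{67517775305}{29831306869} \approx -2.2633$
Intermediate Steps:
$G = 14$ ($G = 4 + 10 = 14$)
$u{\left(n \right)} = - \frac{15}{56}$ ($u{\left(n \right)} = - \frac{2}{7} + \frac{1}{7 \cdot 8} = - \frac{2}{7} + \frac{1}{7} \cdot \frac{1}{8} = - \frac{2}{7} + \frac{1}{56} = - \frac{15}{56}$)
$j{\left(w,t \right)} = - \frac{799}{56}$ ($j{\left(w,t \right)} = - \frac{15}{56} - 14 = - \frac{799}{56}$)
$\frac{87 \cdot 4 - 83}{-30821} - \frac{38970}{\left(j{\left(-117,17 \right)} + 13344\right) + 3954} = \frac{87 \cdot 4 - 83}{-30821} - \frac{38970}{\left(- \frac{799}{56} + 13344\right) + 3954} = \left(348 - 83\right) \left(- \frac{1}{30821}\right) - \frac{38970}{\frac{746465}{56} + 3954} = 265 \left(- \frac{1}{30821}\right) - \frac{38970}{\frac{967889}{56}} = - \frac{265}{30821} - \frac{2182320}{967889} = - \frac{67517775305}{29831306869}$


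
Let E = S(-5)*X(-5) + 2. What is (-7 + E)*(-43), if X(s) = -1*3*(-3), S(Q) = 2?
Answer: -559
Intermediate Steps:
X(s) = 9 (X(s) = -3*(-3) = 9)
E = 20 (E = 2*9 + 2 = 18 + 2 = 20)
(-7 + E)*(-43) = (-7 + 20)*(-43) = 13*(-43) = -559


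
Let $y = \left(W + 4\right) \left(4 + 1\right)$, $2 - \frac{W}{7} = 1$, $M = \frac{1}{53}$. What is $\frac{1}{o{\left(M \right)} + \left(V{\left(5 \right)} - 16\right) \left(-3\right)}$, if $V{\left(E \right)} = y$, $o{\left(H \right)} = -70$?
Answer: $- \frac{1}{187} \approx -0.0053476$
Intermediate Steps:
$M = \frac{1}{53} \approx 0.018868$
$W = 7$ ($W = 14 - 7 = 7$)
$y = 55$ ($y = \left(7 + 4\right) \left(4 + 1\right) = 11 \cdot 5 = 55$)
$V{\left(E \right)} = 55$
$\frac{1}{o{\left(M \right)} + \left(V{\left(5 \right)} - 16\right) \left(-3\right)} = \frac{1}{-70 + \left(55 - 16\right) \left(-3\right)} = \frac{1}{-70 + 39 \left(-3\right)} = \frac{1}{-70 - 117} = \frac{1}{-187} = - \frac{1}{187}$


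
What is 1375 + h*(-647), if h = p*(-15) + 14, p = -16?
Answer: -162963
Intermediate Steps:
h = 254 (h = -16*(-15) + 14 = 240 + 14 = 254)
1375 + h*(-647) = 1375 + 254*(-647) = 1375 - 164338 = -162963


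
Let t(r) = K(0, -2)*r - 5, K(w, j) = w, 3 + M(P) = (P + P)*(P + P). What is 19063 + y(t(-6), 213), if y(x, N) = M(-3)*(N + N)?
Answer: 33121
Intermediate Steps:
M(P) = -3 + 4*P**2 (M(P) = -3 + (P + P)*(P + P) = -3 + (2*P)*(2*P) = -3 + 4*P**2)
t(r) = -5 (t(r) = 0*r - 5 = 0 - 5 = -5)
y(x, N) = 66*N (y(x, N) = (-3 + 4*(-3)**2)*(N + N) = (-3 + 4*9)*(2*N) = (-3 + 36)*(2*N) = 33*(2*N) = 66*N)
19063 + y(t(-6), 213) = 19063 + 66*213 = 19063 + 14058 = 33121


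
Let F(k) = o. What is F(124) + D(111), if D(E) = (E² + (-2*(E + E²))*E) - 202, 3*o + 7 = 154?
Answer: -2747736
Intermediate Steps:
o = 49 (o = -7/3 + (⅓)*154 = -7/3 + 154/3 = 49)
F(k) = 49
D(E) = -202 + E² + E*(-2*E - 2*E²) (D(E) = (E² + (-2*E - 2*E²)*E) - 202 = (E² + E*(-2*E - 2*E²)) - 202 = -202 + E² + E*(-2*E - 2*E²))
F(124) + D(111) = 49 + (-202 - 1*111² - 2*111³) = 49 + (-202 - 1*12321 - 2*1367631) = 49 + (-202 - 12321 - 2735262) = 49 - 2747785 = -2747736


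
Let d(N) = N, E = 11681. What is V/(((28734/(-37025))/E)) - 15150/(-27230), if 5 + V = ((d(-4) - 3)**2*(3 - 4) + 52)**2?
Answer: -2355313464145/39121341 ≈ -60205.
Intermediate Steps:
V = 4 (V = -5 + ((-4 - 3)**2*(3 - 4) + 52)**2 = -5 + ((-7)**2*(-1) + 52)**2 = -5 + (49*(-1) + 52)**2 = -5 + (-49 + 52)**2 = -5 + 3**2 = -5 + 9 = 4)
V/(((28734/(-37025))/E)) - 15150/(-27230) = 4/(((28734/(-37025))/11681)) - 15150/(-27230) = 4/(((28734*(-1/37025))*(1/11681))) - 15150*(-1/27230) = 4/((-28734/37025*1/11681)) + 1515/2723 = 4/(-28734/432489025) + 1515/2723 = 4*(-432489025/28734) + 1515/2723 = -864978050/14367 + 1515/2723 = -2355313464145/39121341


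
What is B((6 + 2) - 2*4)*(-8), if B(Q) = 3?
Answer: -24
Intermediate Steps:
B((6 + 2) - 2*4)*(-8) = 3*(-8) = -24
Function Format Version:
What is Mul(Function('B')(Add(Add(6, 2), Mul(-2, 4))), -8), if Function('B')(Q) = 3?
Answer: -24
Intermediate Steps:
Mul(Function('B')(Add(Add(6, 2), Mul(-2, 4))), -8) = Mul(3, -8) = -24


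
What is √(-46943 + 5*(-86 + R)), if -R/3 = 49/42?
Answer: I*√189562/2 ≈ 217.69*I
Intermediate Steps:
R = -7/2 (R = -147/42 = -3*7/6 = -7/2 ≈ -3.5000)
√(-46943 + 5*(-86 + R)) = √(-46943 + 5*(-86 - 7/2)) = √(-46943 + 5*(-179/2)) = √(-46943 - 895/2) = √(-94781/2) = I*√189562/2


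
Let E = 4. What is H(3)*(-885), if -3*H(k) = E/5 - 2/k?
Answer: 118/3 ≈ 39.333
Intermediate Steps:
H(k) = -4/15 + 2/(3*k) (H(k) = -(4/5 - 2/k)/3 = -(4*(⅕) - 2/k)/3 = -(⅘ - 2/k)/3 = -4/15 + 2/(3*k))
H(3)*(-885) = ((2/15)*(5 - 2*3)/3)*(-885) = ((2/15)*(⅓)*(5 - 6))*(-885) = ((2/15)*(⅓)*(-1))*(-885) = -2/45*(-885) = 118/3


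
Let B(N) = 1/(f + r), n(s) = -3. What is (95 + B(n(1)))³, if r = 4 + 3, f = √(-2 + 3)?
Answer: 440711081/512 ≈ 8.6076e+5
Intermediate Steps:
f = 1 (f = √1 = 1)
r = 7
B(N) = ⅛ (B(N) = 1/(1 + 7) = 1/8 = ⅛)
(95 + B(n(1)))³ = (95 + ⅛)³ = (761/8)³ = 440711081/512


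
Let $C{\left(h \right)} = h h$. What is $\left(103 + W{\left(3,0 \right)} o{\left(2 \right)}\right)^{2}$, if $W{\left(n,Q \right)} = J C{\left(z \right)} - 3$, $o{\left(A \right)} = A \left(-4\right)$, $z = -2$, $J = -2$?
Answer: $36481$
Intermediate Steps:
$o{\left(A \right)} = - 4 A$
$C{\left(h \right)} = h^{2}$
$W{\left(n,Q \right)} = -11$ ($W{\left(n,Q \right)} = - 2 \left(-2\right)^{2} - 3 = \left(-2\right) 4 - 3 = -8 - 3 = -11$)
$\left(103 + W{\left(3,0 \right)} o{\left(2 \right)}\right)^{2} = \left(103 - 11 \left(\left(-4\right) 2\right)\right)^{2} = \left(103 - -88\right)^{2} = \left(103 + 88\right)^{2} = 191^{2} = 36481$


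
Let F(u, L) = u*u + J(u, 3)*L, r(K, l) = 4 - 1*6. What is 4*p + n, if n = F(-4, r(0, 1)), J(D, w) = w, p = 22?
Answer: 98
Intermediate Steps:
r(K, l) = -2 (r(K, l) = 4 - 6 = -2)
F(u, L) = u**2 + 3*L (F(u, L) = u*u + 3*L = u**2 + 3*L)
n = 10 (n = (-4)**2 + 3*(-2) = 16 - 6 = 10)
4*p + n = 4*22 + 10 = 88 + 10 = 98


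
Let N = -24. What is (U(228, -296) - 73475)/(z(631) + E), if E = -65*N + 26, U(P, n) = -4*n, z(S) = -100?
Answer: -72291/1486 ≈ -48.648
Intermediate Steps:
E = 1586 (E = -65*(-24) + 26 = 1560 + 26 = 1586)
(U(228, -296) - 73475)/(z(631) + E) = (-4*(-296) - 73475)/(-100 + 1586) = (1184 - 73475)/1486 = -72291*1/1486 = -72291/1486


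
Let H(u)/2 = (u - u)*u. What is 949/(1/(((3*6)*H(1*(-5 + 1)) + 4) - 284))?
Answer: -265720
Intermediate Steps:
H(u) = 0 (H(u) = 2*((u - u)*u) = 2*(0*u) = 2*0 = 0)
949/(1/(((3*6)*H(1*(-5 + 1)) + 4) - 284)) = 949/(1/(((3*6)*0 + 4) - 284)) = 949/(1/((18*0 + 4) - 284)) = 949/(1/((0 + 4) - 284)) = 949/(1/(4 - 284)) = 949/(1/(-280)) = 949/(-1/280) = 949*(-280) = -265720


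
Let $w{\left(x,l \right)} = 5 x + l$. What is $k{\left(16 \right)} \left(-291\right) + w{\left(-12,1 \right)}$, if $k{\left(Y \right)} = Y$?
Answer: $-4715$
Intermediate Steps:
$w{\left(x,l \right)} = l + 5 x$
$k{\left(16 \right)} \left(-291\right) + w{\left(-12,1 \right)} = 16 \left(-291\right) + \left(1 + 5 \left(-12\right)\right) = -4656 + \left(1 - 60\right) = -4656 - 59 = -4715$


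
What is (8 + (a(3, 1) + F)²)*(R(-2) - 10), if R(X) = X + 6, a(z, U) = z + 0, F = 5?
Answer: -432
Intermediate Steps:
a(z, U) = z
R(X) = 6 + X
(8 + (a(3, 1) + F)²)*(R(-2) - 10) = (8 + (3 + 5)²)*((6 - 2) - 10) = (8 + 8²)*(4 - 10) = (8 + 64)*(-6) = 72*(-6) = -432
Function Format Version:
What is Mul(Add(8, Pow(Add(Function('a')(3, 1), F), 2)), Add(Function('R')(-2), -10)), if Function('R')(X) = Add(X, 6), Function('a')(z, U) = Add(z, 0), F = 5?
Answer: -432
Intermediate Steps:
Function('a')(z, U) = z
Function('R')(X) = Add(6, X)
Mul(Add(8, Pow(Add(Function('a')(3, 1), F), 2)), Add(Function('R')(-2), -10)) = Mul(Add(8, Pow(Add(3, 5), 2)), Add(Add(6, -2), -10)) = Mul(Add(8, Pow(8, 2)), Add(4, -10)) = Mul(Add(8, 64), -6) = Mul(72, -6) = -432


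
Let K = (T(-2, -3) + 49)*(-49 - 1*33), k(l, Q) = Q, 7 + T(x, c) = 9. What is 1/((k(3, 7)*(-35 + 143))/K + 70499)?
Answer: 697/49137677 ≈ 1.4185e-5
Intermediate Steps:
T(x, c) = 2 (T(x, c) = -7 + 9 = 2)
K = -4182 (K = (2 + 49)*(-49 - 1*33) = 51*(-49 - 33) = 51*(-82) = -4182)
1/((k(3, 7)*(-35 + 143))/K + 70499) = 1/((7*(-35 + 143))/(-4182) + 70499) = 1/((7*108)*(-1/4182) + 70499) = 1/(756*(-1/4182) + 70499) = 1/(-126/697 + 70499) = 1/(49137677/697) = 697/49137677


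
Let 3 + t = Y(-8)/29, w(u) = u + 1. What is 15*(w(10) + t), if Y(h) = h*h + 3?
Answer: 4485/29 ≈ 154.66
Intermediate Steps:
w(u) = 1 + u
Y(h) = 3 + h² (Y(h) = h² + 3 = 3 + h²)
t = -20/29 (t = -3 + (3 + (-8)²)/29 = -3 + (3 + 64)*(1/29) = -3 + 67*(1/29) = -3 + 67/29 = -20/29 ≈ -0.68966)
15*(w(10) + t) = 15*((1 + 10) - 20/29) = 15*(11 - 20/29) = 15*(299/29) = 4485/29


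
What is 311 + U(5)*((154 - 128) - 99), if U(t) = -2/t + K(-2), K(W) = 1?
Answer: 1336/5 ≈ 267.20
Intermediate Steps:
U(t) = 1 - 2/t (U(t) = -2/t + 1 = 1 - 2/t)
311 + U(5)*((154 - 128) - 99) = 311 + ((-2 + 5)/5)*((154 - 128) - 99) = 311 + ((⅕)*3)*(26 - 99) = 311 + (⅗)*(-73) = 311 - 219/5 = 1336/5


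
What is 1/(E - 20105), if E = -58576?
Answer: -1/78681 ≈ -1.2710e-5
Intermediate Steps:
1/(E - 20105) = 1/(-58576 - 20105) = 1/(-78681) = -1/78681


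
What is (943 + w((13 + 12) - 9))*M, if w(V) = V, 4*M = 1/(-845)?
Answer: -959/3380 ≈ -0.28373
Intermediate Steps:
M = -1/3380 (M = (¼)/(-845) = (¼)*(-1/845) = -1/3380 ≈ -0.00029586)
(943 + w((13 + 12) - 9))*M = (943 + ((13 + 12) - 9))*(-1/3380) = (943 + (25 - 9))*(-1/3380) = (943 + 16)*(-1/3380) = 959*(-1/3380) = -959/3380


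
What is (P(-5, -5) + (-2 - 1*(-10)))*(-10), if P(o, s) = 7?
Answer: -150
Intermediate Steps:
(P(-5, -5) + (-2 - 1*(-10)))*(-10) = (7 + (-2 - 1*(-10)))*(-10) = (7 + (-2 + 10))*(-10) = (7 + 8)*(-10) = 15*(-10) = -150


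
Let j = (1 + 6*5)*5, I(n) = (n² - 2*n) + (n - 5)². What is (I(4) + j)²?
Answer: 26896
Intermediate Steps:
I(n) = n² + (-5 + n)² - 2*n (I(n) = (n² - 2*n) + (-5 + n)² = n² + (-5 + n)² - 2*n)
j = 155 (j = (1 + 30)*5 = 31*5 = 155)
(I(4) + j)² = ((25 - 12*4 + 2*4²) + 155)² = ((25 - 48 + 2*16) + 155)² = ((25 - 48 + 32) + 155)² = (9 + 155)² = 164² = 26896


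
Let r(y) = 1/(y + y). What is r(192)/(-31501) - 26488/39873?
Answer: -35601006585/53591013248 ≈ -0.66431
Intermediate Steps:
r(y) = 1/(2*y)
r(192)/(-31501) - 26488/39873 = ((½)/192)/(-31501) - 26488/39873 = ((½)*(1/192))*(-1/31501) - 26488*1/39873 = (1/384)*(-1/31501) - 26488/39873 = -1/12096384 - 26488/39873 = -35601006585/53591013248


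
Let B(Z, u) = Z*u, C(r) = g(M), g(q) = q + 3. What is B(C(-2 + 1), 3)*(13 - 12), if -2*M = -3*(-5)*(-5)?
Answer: 243/2 ≈ 121.50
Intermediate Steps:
M = 75/2 (M = -(-3*(-5))*(-5)/2 = -15*(-5)/2 = -1/2*(-75) = 75/2 ≈ 37.500)
g(q) = 3 + q
C(r) = 81/2 (C(r) = 3 + 75/2 = 81/2)
B(C(-2 + 1), 3)*(13 - 12) = ((81/2)*3)*(13 - 12) = (243/2)*1 = 243/2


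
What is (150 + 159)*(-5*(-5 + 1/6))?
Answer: 14935/2 ≈ 7467.5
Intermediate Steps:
(150 + 159)*(-5*(-5 + 1/6)) = 309*(-5*(-5 + ⅙)) = 309*(-5*(-29/6)) = 309*(145/6) = 14935/2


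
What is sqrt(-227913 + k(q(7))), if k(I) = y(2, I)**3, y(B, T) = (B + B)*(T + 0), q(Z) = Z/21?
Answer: I*sqrt(18460761)/9 ≈ 477.4*I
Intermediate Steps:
q(Z) = Z/21 (q(Z) = Z*(1/21) = Z/21)
y(B, T) = 2*B*T (y(B, T) = (2*B)*T = 2*B*T)
k(I) = 64*I**3 (k(I) = (2*2*I)**3 = (4*I)**3 = 64*I**3)
sqrt(-227913 + k(q(7))) = sqrt(-227913 + 64*((1/21)*7)**3) = sqrt(-227913 + 64*(1/3)**3) = sqrt(-227913 + 64*(1/27)) = sqrt(-227913 + 64/27) = sqrt(-6153587/27) = I*sqrt(18460761)/9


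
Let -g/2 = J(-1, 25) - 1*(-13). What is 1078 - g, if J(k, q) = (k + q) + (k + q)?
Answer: 1200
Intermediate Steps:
J(k, q) = 2*k + 2*q
g = -122 (g = -2*((2*(-1) + 2*25) - 1*(-13)) = -2*((-2 + 50) + 13) = -2*(48 + 13) = -2*61 = -122)
1078 - g = 1078 - 1*(-122) = 1078 + 122 = 1200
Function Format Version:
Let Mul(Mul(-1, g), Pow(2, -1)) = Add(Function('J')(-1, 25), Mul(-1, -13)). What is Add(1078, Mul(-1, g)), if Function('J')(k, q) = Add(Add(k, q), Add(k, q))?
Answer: 1200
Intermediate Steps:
Function('J')(k, q) = Add(Mul(2, k), Mul(2, q))
g = -122 (g = Mul(-2, Add(Add(Mul(2, -1), Mul(2, 25)), Mul(-1, -13))) = Mul(-2, Add(Add(-2, 50), 13)) = Mul(-2, Add(48, 13)) = Mul(-2, 61) = -122)
Add(1078, Mul(-1, g)) = Add(1078, Mul(-1, -122)) = Add(1078, 122) = 1200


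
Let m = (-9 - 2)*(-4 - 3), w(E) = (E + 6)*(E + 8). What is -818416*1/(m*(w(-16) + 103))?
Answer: -818416/14091 ≈ -58.081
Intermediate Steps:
w(E) = (6 + E)*(8 + E)
m = 77 (m = -11*(-7) = 77)
-818416*1/(m*(w(-16) + 103)) = -818416*1/(77*((48 + (-16)² + 14*(-16)) + 103)) = -818416*1/(77*((48 + 256 - 224) + 103)) = -818416*1/(77*(80 + 103)) = -818416/(77*183) = -818416/14091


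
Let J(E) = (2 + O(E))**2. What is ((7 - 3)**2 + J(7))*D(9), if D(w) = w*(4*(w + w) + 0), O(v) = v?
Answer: 62856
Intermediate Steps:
J(E) = (2 + E)**2
D(w) = 8*w**2 (D(w) = w*(4*(2*w) + 0) = w*(8*w + 0) = w*(8*w) = 8*w**2)
((7 - 3)**2 + J(7))*D(9) = ((7 - 3)**2 + (2 + 7)**2)*(8*9**2) = (4**2 + 9**2)*(8*81) = (16 + 81)*648 = 97*648 = 62856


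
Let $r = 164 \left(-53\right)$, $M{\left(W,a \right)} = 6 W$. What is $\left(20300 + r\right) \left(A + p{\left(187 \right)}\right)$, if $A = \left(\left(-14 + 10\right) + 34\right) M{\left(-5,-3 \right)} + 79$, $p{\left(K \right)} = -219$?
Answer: $-12072320$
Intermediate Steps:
$r = -8692$
$A = -821$ ($A = \left(\left(-14 + 10\right) + 34\right) 6 \left(-5\right) + 79 = \left(-4 + 34\right) \left(-30\right) + 79 = 30 \left(-30\right) + 79 = -900 + 79 = -821$)
$\left(20300 + r\right) \left(A + p{\left(187 \right)}\right) = \left(20300 - 8692\right) \left(-821 - 219\right) = 11608 \left(-1040\right) = -12072320$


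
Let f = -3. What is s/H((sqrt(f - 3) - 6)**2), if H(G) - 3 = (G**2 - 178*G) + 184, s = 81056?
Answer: -81056*I/(1416*sqrt(6) + 5117*I) ≈ -10.854 - 7.357*I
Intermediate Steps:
H(G) = 187 + G**2 - 178*G (H(G) = 3 + ((G**2 - 178*G) + 184) = 3 + (184 + G**2 - 178*G) = 187 + G**2 - 178*G)
s/H((sqrt(f - 3) - 6)**2) = 81056/(187 + ((sqrt(-3 - 3) - 6)**2)**2 - 178*(sqrt(-3 - 3) - 6)**2) = 81056/(187 + ((sqrt(-6) - 6)**2)**2 - 178*(sqrt(-6) - 6)**2) = 81056/(187 + ((I*sqrt(6) - 6)**2)**2 - 178*(I*sqrt(6) - 6)**2) = 81056/(187 + ((-6 + I*sqrt(6))**2)**2 - 178*(-6 + I*sqrt(6))**2) = 81056/(187 + (-6 + I*sqrt(6))**4 - 178*(-6 + I*sqrt(6))**2)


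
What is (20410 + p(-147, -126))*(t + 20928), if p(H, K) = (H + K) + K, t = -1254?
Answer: 393696414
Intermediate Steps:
p(H, K) = H + 2*K
(20410 + p(-147, -126))*(t + 20928) = (20410 + (-147 + 2*(-126)))*(-1254 + 20928) = (20410 + (-147 - 252))*19674 = (20410 - 399)*19674 = 20011*19674 = 393696414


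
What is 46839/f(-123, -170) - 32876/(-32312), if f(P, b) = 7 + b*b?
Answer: 615952075/233510746 ≈ 2.6378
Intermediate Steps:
f(P, b) = 7 + b²
46839/f(-123, -170) - 32876/(-32312) = 46839/(7 + (-170)²) - 32876/(-32312) = 46839/(7 + 28900) - 32876*(-1/32312) = 46839/28907 + 8219/8078 = 615952075/233510746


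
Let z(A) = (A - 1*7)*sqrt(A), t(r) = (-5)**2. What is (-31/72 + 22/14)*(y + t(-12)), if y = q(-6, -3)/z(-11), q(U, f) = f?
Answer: 14375/504 - 575*I*sqrt(11)/33264 ≈ 28.522 - 0.057331*I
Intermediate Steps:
t(r) = 25
z(A) = sqrt(A)*(-7 + A) (z(A) = (A - 7)*sqrt(A) = (-7 + A)*sqrt(A) = sqrt(A)*(-7 + A))
y = -I*sqrt(11)/66 (y = -3*(-I*sqrt(11)/(11*(-7 - 11))) = -3*I*sqrt(11)/198 = -I*sqrt(11)/66 ≈ -0.050252*I)
(-31/72 + 22/14)*(y + t(-12)) = (-31/72 + 22/14)*(-I*sqrt(11)/66 + 25) = (-31*1/72 + 22*(1/14))*(25 - I*sqrt(11)/66) = (-31/72 + 11/7)*(25 - I*sqrt(11)/66) = 575*(25 - I*sqrt(11)/66)/504 = 14375/504 - 575*I*sqrt(11)/33264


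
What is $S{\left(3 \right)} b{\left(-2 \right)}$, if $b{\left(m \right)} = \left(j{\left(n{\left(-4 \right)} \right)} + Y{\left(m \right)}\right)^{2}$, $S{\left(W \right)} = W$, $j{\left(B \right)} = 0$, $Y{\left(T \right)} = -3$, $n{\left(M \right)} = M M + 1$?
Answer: $27$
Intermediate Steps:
$n{\left(M \right)} = 1 + M^{2}$ ($n{\left(M \right)} = M^{2} + 1 = 1 + M^{2}$)
$b{\left(m \right)} = 9$ ($b{\left(m \right)} = \left(0 - 3\right)^{2} = \left(-3\right)^{2} = 9$)
$S{\left(3 \right)} b{\left(-2 \right)} = 3 \cdot 9 = 27$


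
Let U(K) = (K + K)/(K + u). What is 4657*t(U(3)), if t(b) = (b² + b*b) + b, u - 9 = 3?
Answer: 83826/25 ≈ 3353.0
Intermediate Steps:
u = 12 (u = 9 + 3 = 12)
U(K) = 2*K/(12 + K) (U(K) = (K + K)/(K + 12) = (2*K)/(12 + K) = 2*K/(12 + K))
t(b) = b + 2*b² (t(b) = (b² + b²) + b = 2*b² + b = b + 2*b²)
4657*t(U(3)) = 4657*((2*3/(12 + 3))*(1 + 2*(2*3/(12 + 3)))) = 4657*((2*3/15)*(1 + 2*(2*3/15))) = 4657*((2*3*(1/15))*(1 + 2*(2*3*(1/15)))) = 4657*(2*(1 + 2*(⅖))/5) = 4657*(2*(1 + ⅘)/5) = 4657*((⅖)*(9/5)) = 4657*(18/25) = 83826/25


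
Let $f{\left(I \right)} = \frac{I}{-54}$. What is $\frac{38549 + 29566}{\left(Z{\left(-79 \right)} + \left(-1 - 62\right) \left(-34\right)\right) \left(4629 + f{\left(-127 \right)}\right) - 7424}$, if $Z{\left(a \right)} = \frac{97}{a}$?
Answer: $\frac{290578590}{42264307469} \approx 0.0068753$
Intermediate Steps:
$f{\left(I \right)} = - \frac{I}{54}$ ($f{\left(I \right)} = I \left(- \frac{1}{54}\right) = - \frac{I}{54}$)
$\frac{38549 + 29566}{\left(Z{\left(-79 \right)} + \left(-1 - 62\right) \left(-34\right)\right) \left(4629 + f{\left(-127 \right)}\right) - 7424} = \frac{38549 + 29566}{\left(\frac{97}{-79} + \left(-1 - 62\right) \left(-34\right)\right) \left(4629 - - \frac{127}{54}\right) - 7424} = \frac{68115}{\left(97 \left(- \frac{1}{79}\right) - -2142\right) \left(4629 + \frac{127}{54}\right) - 7424} = \frac{68115}{\left(- \frac{97}{79} + 2142\right) \frac{250093}{54} - 7424} = \frac{68115}{\frac{169121}{79} \cdot \frac{250093}{54} - 7424} = \frac{68115}{\frac{42295978253}{4266} - 7424} = \frac{68115}{\frac{42264307469}{4266}} = 68115 \cdot \frac{4266}{42264307469} = \frac{290578590}{42264307469}$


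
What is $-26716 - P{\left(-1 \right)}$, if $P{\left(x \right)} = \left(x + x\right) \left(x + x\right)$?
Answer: $-26720$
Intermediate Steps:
$P{\left(x \right)} = 4 x^{2}$ ($P{\left(x \right)} = 2 x 2 x = 4 x^{2}$)
$-26716 - P{\left(-1 \right)} = -26716 - 4 \left(-1\right)^{2} = -26716 - 4 \cdot 1 = -26716 - 4 = -26720$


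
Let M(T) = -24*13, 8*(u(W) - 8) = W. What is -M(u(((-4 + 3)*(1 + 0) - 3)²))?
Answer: 312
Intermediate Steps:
u(W) = 8 + W/8
M(T) = -312
-M(u(((-4 + 3)*(1 + 0) - 3)²)) = -1*(-312) = 312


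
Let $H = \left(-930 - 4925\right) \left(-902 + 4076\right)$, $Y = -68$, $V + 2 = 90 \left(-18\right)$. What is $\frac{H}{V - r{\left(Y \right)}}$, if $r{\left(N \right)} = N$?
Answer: $\frac{3097295}{259} \approx 11959.0$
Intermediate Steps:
$V = -1622$ ($V = -2 + 90 \left(-18\right) = -2 - 1620 = -1622$)
$H = -18583770$ ($H = \left(-5855\right) 3174 = -18583770$)
$\frac{H}{V - r{\left(Y \right)}} = - \frac{18583770}{-1622 - -68} = - \frac{18583770}{-1622 + 68} = - \frac{18583770}{-1554} = \left(-18583770\right) \left(- \frac{1}{1554}\right) = \frac{3097295}{259}$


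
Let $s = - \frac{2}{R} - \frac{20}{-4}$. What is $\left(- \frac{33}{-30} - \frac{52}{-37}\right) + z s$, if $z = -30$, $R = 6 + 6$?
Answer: $- \frac{52723}{370} \approx -142.49$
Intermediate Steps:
$R = 12$
$s = \frac{29}{6}$ ($s = - \frac{2}{12} - \frac{20}{-4} = \left(-2\right) \frac{1}{12} - -5 = - \frac{1}{6} + 5 = \frac{29}{6} \approx 4.8333$)
$\left(- \frac{33}{-30} - \frac{52}{-37}\right) + z s = \left(- \frac{33}{-30} - \frac{52}{-37}\right) - 145 = \left(\left(-33\right) \left(- \frac{1}{30}\right) - - \frac{52}{37}\right) - 145 = \left(\frac{11}{10} + \frac{52}{37}\right) - 145 = \frac{927}{370} - 145 = - \frac{52723}{370}$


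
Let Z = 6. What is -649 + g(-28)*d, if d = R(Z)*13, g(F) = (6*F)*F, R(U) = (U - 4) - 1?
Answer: 60503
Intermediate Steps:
R(U) = -5 + U (R(U) = (-4 + U) - 1 = -5 + U)
g(F) = 6*F²
d = 13 (d = (-5 + 6)*13 = 1*13 = 13)
-649 + g(-28)*d = -649 + (6*(-28)²)*13 = -649 + (6*784)*13 = -649 + 4704*13 = -649 + 61152 = 60503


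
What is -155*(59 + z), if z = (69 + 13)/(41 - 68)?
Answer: -234205/27 ≈ -8674.3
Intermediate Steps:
z = -82/27 (z = 82/(-27) = 82*(-1/27) = -82/27 ≈ -3.0370)
-155*(59 + z) = -155*(59 - 82/27) = -155*1511/27 = -234205/27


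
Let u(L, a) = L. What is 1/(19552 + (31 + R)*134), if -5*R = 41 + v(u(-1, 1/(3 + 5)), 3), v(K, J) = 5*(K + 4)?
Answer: 5/111026 ≈ 4.5035e-5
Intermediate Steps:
v(K, J) = 20 + 5*K (v(K, J) = 5*(4 + K) = 20 + 5*K)
R = -56/5 (R = -(41 + (20 + 5*(-1)))/5 = -(41 + (20 - 5))/5 = -(41 + 15)/5 = -⅕*56 = -56/5 ≈ -11.200)
1/(19552 + (31 + R)*134) = 1/(19552 + (31 - 56/5)*134) = 1/(19552 + (99/5)*134) = 1/(19552 + 13266/5) = 1/(111026/5) = 5/111026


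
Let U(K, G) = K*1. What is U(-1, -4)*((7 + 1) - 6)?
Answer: -2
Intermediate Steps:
U(K, G) = K
U(-1, -4)*((7 + 1) - 6) = -((7 + 1) - 6) = -(8 - 6) = -1*2 = -2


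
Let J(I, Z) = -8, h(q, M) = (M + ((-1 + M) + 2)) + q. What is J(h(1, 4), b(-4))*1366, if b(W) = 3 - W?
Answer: -10928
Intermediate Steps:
h(q, M) = 1 + q + 2*M (h(q, M) = (M + (1 + M)) + q = (1 + 2*M) + q = 1 + q + 2*M)
J(h(1, 4), b(-4))*1366 = -8*1366 = -10928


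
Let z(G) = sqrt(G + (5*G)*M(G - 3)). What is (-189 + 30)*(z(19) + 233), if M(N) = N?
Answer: -37047 - 1431*sqrt(19) ≈ -43285.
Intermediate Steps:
z(G) = sqrt(G + 5*G*(-3 + G)) (z(G) = sqrt(G + (5*G)*(G - 3)) = sqrt(G + (5*G)*(-3 + G)) = sqrt(G + 5*G*(-3 + G)))
(-189 + 30)*(z(19) + 233) = (-189 + 30)*(sqrt(19*(-14 + 5*19)) + 233) = -159*(sqrt(19*(-14 + 95)) + 233) = -159*(sqrt(19*81) + 233) = -159*(sqrt(1539) + 233) = -159*(9*sqrt(19) + 233) = -159*(233 + 9*sqrt(19)) = -37047 - 1431*sqrt(19)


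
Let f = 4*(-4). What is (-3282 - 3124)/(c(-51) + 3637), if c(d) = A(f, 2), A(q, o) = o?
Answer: -6406/3639 ≈ -1.7604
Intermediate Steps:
f = -16
c(d) = 2
(-3282 - 3124)/(c(-51) + 3637) = (-3282 - 3124)/(2 + 3637) = -6406/3639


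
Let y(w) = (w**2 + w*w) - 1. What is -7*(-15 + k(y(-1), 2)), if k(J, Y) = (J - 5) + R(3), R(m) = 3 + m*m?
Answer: 49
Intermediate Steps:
R(m) = 3 + m**2
y(w) = -1 + 2*w**2 (y(w) = (w**2 + w**2) - 1 = 2*w**2 - 1 = -1 + 2*w**2)
k(J, Y) = 7 + J (k(J, Y) = (J - 5) + (3 + 3**2) = (-5 + J) + (3 + 9) = (-5 + J) + 12 = 7 + J)
-7*(-15 + k(y(-1), 2)) = -7*(-15 + (7 + (-1 + 2*(-1)**2))) = -7*(-15 + (7 + (-1 + 2*1))) = -7*(-15 + (7 + (-1 + 2))) = -7*(-15 + (7 + 1)) = -7*(-15 + 8) = -7*(-7) = 49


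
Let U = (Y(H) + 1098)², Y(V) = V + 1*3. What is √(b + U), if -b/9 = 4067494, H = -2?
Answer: I*√35399645 ≈ 5949.8*I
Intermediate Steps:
b = -36607446 (b = -9*4067494 = -36607446)
Y(V) = 3 + V (Y(V) = V + 3 = 3 + V)
U = 1207801 (U = ((3 - 2) + 1098)² = (1 + 1098)² = 1099² = 1207801)
√(b + U) = √(-36607446 + 1207801) = √(-35399645) = I*√35399645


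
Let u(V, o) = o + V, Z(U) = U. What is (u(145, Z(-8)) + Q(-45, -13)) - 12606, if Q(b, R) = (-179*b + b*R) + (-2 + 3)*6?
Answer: -3823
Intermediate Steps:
u(V, o) = V + o
Q(b, R) = 6 - 179*b + R*b (Q(b, R) = (-179*b + R*b) + 1*6 = (-179*b + R*b) + 6 = 6 - 179*b + R*b)
(u(145, Z(-8)) + Q(-45, -13)) - 12606 = ((145 - 8) + (6 - 179*(-45) - 13*(-45))) - 12606 = (137 + (6 + 8055 + 585)) - 12606 = (137 + 8646) - 12606 = 8783 - 12606 = -3823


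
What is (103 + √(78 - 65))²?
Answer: (103 + √13)² ≈ 11365.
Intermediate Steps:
(103 + √(78 - 65))² = (103 + √13)²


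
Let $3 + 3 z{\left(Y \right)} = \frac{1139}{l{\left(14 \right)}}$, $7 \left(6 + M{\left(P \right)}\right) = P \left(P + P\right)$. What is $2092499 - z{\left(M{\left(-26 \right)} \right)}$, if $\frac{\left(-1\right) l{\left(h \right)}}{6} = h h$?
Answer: $\frac{7382341139}{3528} \approx 2.0925 \cdot 10^{6}$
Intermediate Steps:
$M{\left(P \right)} = -6 + \frac{2 P^{2}}{7}$ ($M{\left(P \right)} = -6 + \frac{P \left(P + P\right)}{7} = -6 + \frac{P 2 P}{7} = -6 + \frac{2 P^{2}}{7}$)
$l{\left(h \right)} = - 6 h^{2}$ ($l{\left(h \right)} = - 6 h h = - 6 h^{2}$)
$z{\left(Y \right)} = - \frac{4667}{3528}$ ($z{\left(Y \right)} = -1 + \frac{1139 \frac{1}{\left(-6\right) 14^{2}}}{3} = -1 + \frac{1139 \frac{1}{\left(-6\right) 196}}{3} = -1 + \frac{1139 \frac{1}{-1176}}{3} = -1 + \frac{1139 \left(- \frac{1}{1176}\right)}{3} = -1 + \frac{1}{3} \left(- \frac{1139}{1176}\right) = -1 - \frac{1139}{3528} = - \frac{4667}{3528}$)
$2092499 - z{\left(M{\left(-26 \right)} \right)} = 2092499 - - \frac{4667}{3528} = 2092499 + \frac{4667}{3528} = \frac{7382341139}{3528}$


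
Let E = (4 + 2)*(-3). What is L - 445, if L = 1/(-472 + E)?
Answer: -218051/490 ≈ -445.00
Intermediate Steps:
E = -18 (E = 6*(-3) = -18)
L = -1/490 (L = 1/(-472 - 18) = 1/(-490) = -1/490 ≈ -0.0020408)
L - 445 = -1/490 - 445 = -218051/490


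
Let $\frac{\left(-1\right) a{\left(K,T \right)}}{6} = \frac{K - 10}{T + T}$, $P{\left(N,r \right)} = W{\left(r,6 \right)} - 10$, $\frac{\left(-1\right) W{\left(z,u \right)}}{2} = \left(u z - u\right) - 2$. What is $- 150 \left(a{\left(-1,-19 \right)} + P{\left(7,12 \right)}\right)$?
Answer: $\frac{398250}{19} \approx 20961.0$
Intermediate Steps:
$W{\left(z,u \right)} = 4 + 2 u - 2 u z$ ($W{\left(z,u \right)} = - 2 \left(\left(u z - u\right) - 2\right) = - 2 \left(\left(- u + u z\right) - 2\right) = - 2 \left(-2 - u + u z\right) = 4 + 2 u - 2 u z$)
$P{\left(N,r \right)} = 6 - 12 r$ ($P{\left(N,r \right)} = \left(4 + 2 \cdot 6 - 12 r\right) - 10 = \left(4 + 12 - 12 r\right) - 10 = \left(16 - 12 r\right) - 10 = 6 - 12 r$)
$a{\left(K,T \right)} = - \frac{3 \left(-10 + K\right)}{T}$ ($a{\left(K,T \right)} = - 6 \frac{K - 10}{T + T} = - 6 \frac{-10 + K}{2 T} = - \frac{3 \left(-10 + K\right)}{T}$)
$- 150 \left(a{\left(-1,-19 \right)} + P{\left(7,12 \right)}\right) = - 150 \left(\frac{3 \left(10 - -1\right)}{-19} + \left(6 - 144\right)\right) = - 150 \left(3 \left(- \frac{1}{19}\right) \left(10 + 1\right) + \left(6 - 144\right)\right) = - 150 \left(3 \left(- \frac{1}{19}\right) 11 - 138\right) = - 150 \left(- \frac{33}{19} - 138\right) = \left(-150\right) \left(- \frac{2655}{19}\right) = \frac{398250}{19}$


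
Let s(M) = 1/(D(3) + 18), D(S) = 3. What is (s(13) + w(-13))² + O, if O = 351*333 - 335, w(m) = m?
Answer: 51471652/441 ≈ 1.1672e+5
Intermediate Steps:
s(M) = 1/21 (s(M) = 1/(3 + 18) = 1/21)
O = 116548 (O = 116883 - 335 = 116548)
(s(13) + w(-13))² + O = (1/21 - 13)² + 116548 = (-272/21)² + 116548 = 73984/441 + 116548 = 51471652/441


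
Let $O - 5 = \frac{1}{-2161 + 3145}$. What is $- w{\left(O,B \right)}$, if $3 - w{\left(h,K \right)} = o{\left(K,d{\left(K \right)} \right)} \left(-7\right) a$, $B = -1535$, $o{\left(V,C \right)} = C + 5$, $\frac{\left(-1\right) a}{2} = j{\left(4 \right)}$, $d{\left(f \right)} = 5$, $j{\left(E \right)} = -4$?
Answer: $-563$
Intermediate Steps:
$a = 8$ ($a = \left(-2\right) \left(-4\right) = 8$)
$o{\left(V,C \right)} = 5 + C$
$O = \frac{4921}{984}$ ($O = 5 + \frac{1}{-2161 + 3145} = 5 + \frac{1}{984} = \frac{4921}{984} \approx 5.001$)
$w{\left(h,K \right)} = 563$ ($w{\left(h,K \right)} = 3 - \left(5 + 5\right) \left(-7\right) 8 = 3 - 10 \left(-7\right) 8 = 3 - \left(-70\right) 8 = 3 - -560 = 3 + 560 = 563$)
$- w{\left(O,B \right)} = \left(-1\right) 563 = -563$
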